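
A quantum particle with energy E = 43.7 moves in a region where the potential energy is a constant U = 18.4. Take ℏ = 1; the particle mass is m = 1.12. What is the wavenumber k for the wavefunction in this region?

With E > U the solution is oscillatory, ψ ∝ e^{±ikx} with k = √(2m(E − U))/ℏ.
k = √(2 × 1.12 × 25.3) = 7.528.

k = 7.53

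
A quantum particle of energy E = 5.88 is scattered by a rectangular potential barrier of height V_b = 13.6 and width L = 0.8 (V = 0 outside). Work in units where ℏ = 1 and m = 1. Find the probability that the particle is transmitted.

T = 0.00728

E < V_b: inside the barrier ψ ∝ e^{±κx} with κ = √(2m(V_b − E))/ℏ = 3.929.
κL = 3.144, sinh(κL) = 11.57.
The exact tunnelling result is T⁻¹ = 1 + V_b² sinh²(κL) / [4E(V_b − E)] = 137.4, so T = 0.00728.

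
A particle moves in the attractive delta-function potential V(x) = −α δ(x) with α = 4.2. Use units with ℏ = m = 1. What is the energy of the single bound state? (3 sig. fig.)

For x ≠ 0 the bound state is ψ ∝ e^{−κ|x|}; integrating the TISE across the delta gives the cusp condition 2κ = 2mα/ℏ², so κ = 4.200.
Then E = −ℏ²κ²/(2m) = −mα²/(2ℏ²) = -8.820.

E = -8.82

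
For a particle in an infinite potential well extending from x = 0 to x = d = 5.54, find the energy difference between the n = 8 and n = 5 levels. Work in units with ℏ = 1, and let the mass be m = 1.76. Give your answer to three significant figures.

E_n = n²π²ℏ²/(2md²), so ΔE = (8² − 5²) π²ℏ²/(2md²).
ΔE = 39 × π² / (2 × 1.76 × 5.54²) = 3.563.

ΔE = 3.56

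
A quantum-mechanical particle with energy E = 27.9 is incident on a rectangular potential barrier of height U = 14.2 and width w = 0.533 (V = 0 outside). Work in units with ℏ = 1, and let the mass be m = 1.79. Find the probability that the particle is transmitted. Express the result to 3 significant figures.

E > U: inside the barrier k₂ = √(2m(E − U))/ℏ = 7.003, k₂w = 3.733.
Matching at both interfaces gives T⁻¹ = 1 + U² sin²(k₂w) / [4E(E − U)] = 1.041, hence T = 0.961.

T = 0.961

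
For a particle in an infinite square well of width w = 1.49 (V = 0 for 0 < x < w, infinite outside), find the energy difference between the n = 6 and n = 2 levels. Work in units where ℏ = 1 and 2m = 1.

ΔE = 142

E_n = n²π²ℏ²/(2mw²), so ΔE = (6² − 2²) π²ℏ²/(2mw²).
ΔE = 32 × π² / (2 × 0.5 × 1.49²) = 142.3.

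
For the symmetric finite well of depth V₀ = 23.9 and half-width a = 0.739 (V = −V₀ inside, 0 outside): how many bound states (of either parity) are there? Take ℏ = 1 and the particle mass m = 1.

N = 4

Define the well-strength parameter z₀ = (a/ℏ)√(2mV₀) = 0.739 × √(2·1·23.9) = 5.109.
The even/odd transcendental equations gain one root per π/2 in z₀, giving N = 1 + ⌊2z₀/π⌋ = 1 + ⌊3.253⌋ = 4.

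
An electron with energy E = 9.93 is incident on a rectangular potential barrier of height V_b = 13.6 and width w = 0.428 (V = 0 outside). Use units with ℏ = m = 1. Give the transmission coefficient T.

T = 0.276

Since E < V_b the interior solution is evanescent with decay constant κ = √(2m(V_b − E))/ℏ = 2.709.
κw = 1.160, sinh(κw) = 1.437.
The exact tunnelling result is T⁻¹ = 1 + V_b² sinh²(κw) / [4E(V_b − E)] = 3.622, so T = 0.276.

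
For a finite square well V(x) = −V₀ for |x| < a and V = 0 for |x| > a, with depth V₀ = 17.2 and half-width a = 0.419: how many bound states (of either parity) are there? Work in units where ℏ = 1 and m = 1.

N = 2

Define the well-strength parameter z₀ = (a/ℏ)√(2mV₀) = 0.419 × √(2·1·17.2) = 2.457.
The even/odd transcendental equations gain one root per π/2 in z₀, giving N = 1 + ⌊2z₀/π⌋ = 1 + ⌊1.564⌋ = 2.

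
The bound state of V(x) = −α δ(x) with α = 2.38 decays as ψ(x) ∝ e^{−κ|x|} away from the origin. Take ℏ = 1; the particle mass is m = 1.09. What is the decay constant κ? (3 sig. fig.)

κ = 2.59

Integrating the TISE across x = 0 gives the cusp condition ψ'(0⁺) − ψ'(0⁻) = −(2mα/ℏ²)ψ(0).
With ψ ∝ e^{−κ|x|} this yields −2κ = −2mα/ℏ², so κ = mα/ℏ² = 2.594.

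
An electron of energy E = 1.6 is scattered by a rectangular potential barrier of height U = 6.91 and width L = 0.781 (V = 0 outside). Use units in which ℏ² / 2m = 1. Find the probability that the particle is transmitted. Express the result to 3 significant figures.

T = 0.0760

E < U: inside the barrier ψ ∝ e^{±κx} with κ = √(2m(U − E))/ℏ = 2.304.
κL = 1.800, sinh(κL) = 2.941.
Matching ψ, ψ′ at both faces gives T = [1 + U² sinh²(κL) / (4E(U − E))]⁻¹ = 1/13.15 = 0.0760.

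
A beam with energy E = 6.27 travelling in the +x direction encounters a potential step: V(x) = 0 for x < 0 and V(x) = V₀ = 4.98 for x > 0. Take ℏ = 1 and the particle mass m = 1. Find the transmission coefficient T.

On each side the TISE gives plane waves with k = √(2m(E − V))/ℏ: k₁ = √(2·1·6.27) = 3.541, k₂ = √(2·1·1.29) = 1.606.
Continuity of ψ and ψ′ at the step yields the reflection amplitude r = (k₁ − k₂)/(k₁ + k₂) = 0.3759; thus R = |r|² = 0.1413, T = 0.8587.

T = 0.859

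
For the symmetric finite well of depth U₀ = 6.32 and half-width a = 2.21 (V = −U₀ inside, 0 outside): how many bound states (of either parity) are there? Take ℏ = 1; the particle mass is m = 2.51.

N = 8

Define the well-strength parameter z₀ = (a/ℏ)√(2mU₀) = 2.21 × √(2·2.51·6.32) = 12.45.
The even/odd transcendental equations gain one root per π/2 in z₀, giving N = 1 + ⌊2z₀/π⌋ = 1 + ⌊7.925⌋ = 8.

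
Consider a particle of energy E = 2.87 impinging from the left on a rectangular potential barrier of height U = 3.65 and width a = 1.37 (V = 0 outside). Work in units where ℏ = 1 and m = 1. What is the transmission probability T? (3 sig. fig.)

T = 0.0857

Since E < U the interior solution is evanescent with decay constant κ = √(2m(U − E))/ℏ = 1.249.
κa = 1.711, sinh(κa) = 2.677.
The exact tunnelling result is T⁻¹ = 1 + U² sinh²(κa) / [4E(U − E)] = 11.66, so T = 0.0857.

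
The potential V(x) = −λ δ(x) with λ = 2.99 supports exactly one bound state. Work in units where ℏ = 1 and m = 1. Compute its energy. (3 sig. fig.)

E = -4.47

The bound state is ψ(x) = √κ e^{−κ|x|}. The derivative jump ψ'(0⁺) − ψ'(0⁻) = −(2mλ/ℏ²)ψ(0) fixes κ = mλ/ℏ² = 2.990.
Then E = −ℏ²κ²/(2m) = −mλ²/(2ℏ²) = -4.470.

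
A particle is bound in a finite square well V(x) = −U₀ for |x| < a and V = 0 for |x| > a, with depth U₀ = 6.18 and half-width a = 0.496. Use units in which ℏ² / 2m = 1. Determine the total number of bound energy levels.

N = 1

The dimensionless depth is z₀ = a√(2mU₀)/ℏ = 0.496 × √(6.180) = 1.233.
A new bound state (alternating even/odd) appears each time z₀ passes a multiple of π/2, so N = ⌊2z₀/π⌋ + 1 = ⌊0.7850⌋ + 1 = 1.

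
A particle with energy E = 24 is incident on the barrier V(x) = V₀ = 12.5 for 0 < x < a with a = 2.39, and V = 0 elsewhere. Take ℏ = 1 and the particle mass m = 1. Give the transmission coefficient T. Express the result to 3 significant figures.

T = 0.899

E > V₀: inside the barrier k₂ = √(2m(E − V₀))/ℏ = 4.796, k₂a = 11.46.
Matching at both interfaces gives T⁻¹ = 1 + V₀² sin²(k₂a) / [4E(E − V₀)] = 1.113, hence T = 0.899.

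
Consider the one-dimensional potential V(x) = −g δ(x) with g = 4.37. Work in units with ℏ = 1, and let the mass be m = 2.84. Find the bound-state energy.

The bound state is ψ(x) = √κ e^{−κ|x|}. The derivative jump ψ'(0⁺) − ψ'(0⁻) = −(2mg/ℏ²)ψ(0) fixes κ = mg/ℏ² = 12.41.
Then E = −ℏ²κ²/(2m) = −mg²/(2ℏ²) = -27.12.

E = -27.1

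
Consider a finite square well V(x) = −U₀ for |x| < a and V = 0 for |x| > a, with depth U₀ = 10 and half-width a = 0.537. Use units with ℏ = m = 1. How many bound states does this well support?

Define the well-strength parameter z₀ = (a/ℏ)√(2mU₀) = 0.537 × √(2·1·10) = 2.402.
A new bound state (alternating even/odd) appears each time z₀ passes a multiple of π/2, so N = ⌊2z₀/π⌋ + 1 = ⌊1.529⌋ + 1 = 2.

N = 2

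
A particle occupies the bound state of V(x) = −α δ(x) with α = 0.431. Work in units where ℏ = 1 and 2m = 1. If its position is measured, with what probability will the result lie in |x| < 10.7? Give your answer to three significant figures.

The normalised bound state is ψ = √κ e^{−κ|x|} with κ = mα/ℏ² = 0.2155.
P(|x| < d) = ∫_{−d}^{d} κ e^{−2κ|x|} dx = 1 − e^{−2κd} = 1 − e^{−4.612} = 0.9901.

P = 0.990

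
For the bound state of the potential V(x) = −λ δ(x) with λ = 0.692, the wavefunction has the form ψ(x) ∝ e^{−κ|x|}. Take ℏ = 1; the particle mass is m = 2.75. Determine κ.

Integrate −(ℏ²/2m)ψ'' − λδ(x)ψ = Eψ from −ε to +ε: the ψ'' term gives ψ'(0⁺) − ψ'(0⁻) and the δ term gives −(2mλ/ℏ²)ψ(0).
With ψ ∝ e^{−κ|x|} this yields −2κ = −2mλ/ℏ², so κ = mλ/ℏ² = 1.903.

κ = 1.90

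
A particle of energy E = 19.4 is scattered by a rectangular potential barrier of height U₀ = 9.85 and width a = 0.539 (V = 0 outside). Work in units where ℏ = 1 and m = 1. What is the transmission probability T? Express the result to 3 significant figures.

T = 0.938

Above the barrier the interior wavenumber is k₂ = √(2m(E − U₀))/ℏ = 4.370, giving phase k₂a = 2.356.
Matching at both interfaces gives T⁻¹ = 1 + U₀² sin²(k₂a) / [4E(E − U₀)] = 1.066, hence T = 0.938.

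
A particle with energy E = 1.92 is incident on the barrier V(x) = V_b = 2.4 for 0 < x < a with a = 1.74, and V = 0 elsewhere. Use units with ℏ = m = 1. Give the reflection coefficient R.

E < V_b: inside the barrier ψ ∝ e^{±κx} with κ = √(2m(V_b − E))/ℏ = 0.9798.
κa = 1.705, sinh(κa) = 2.659.
The exact tunnelling result is T⁻¹ = 1 + V_b² sinh²(κa) / [4E(V_b − E)] = 12.05, so T = 0.0830.
R = 1 − T = 0.917.

R = 0.917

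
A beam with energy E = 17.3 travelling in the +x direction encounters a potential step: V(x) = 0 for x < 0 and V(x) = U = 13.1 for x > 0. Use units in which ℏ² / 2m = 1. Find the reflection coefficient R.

The wavenumbers are k₁ = √(2mE)/ℏ = 4.159 on the left and k₂ = √(2m(E − U))/ℏ = 2.049 on the right.
Continuity of ψ and ψ′ at the step yields the reflection amplitude r = (k₁ − k₂)/(k₁ + k₂) = 0.3398; thus R = |r|² = 0.1155, T = 0.8845.

R = 0.115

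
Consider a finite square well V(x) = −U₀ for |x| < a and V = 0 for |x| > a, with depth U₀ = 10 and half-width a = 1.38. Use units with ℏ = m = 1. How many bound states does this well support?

Define the well-strength parameter z₀ = (a/ℏ)√(2mU₀) = 1.38 × √(2·1·10) = 6.172.
A new bound state (alternating even/odd) appears each time z₀ passes a multiple of π/2, so N = ⌊2z₀/π⌋ + 1 = ⌊3.929⌋ + 1 = 4.

N = 4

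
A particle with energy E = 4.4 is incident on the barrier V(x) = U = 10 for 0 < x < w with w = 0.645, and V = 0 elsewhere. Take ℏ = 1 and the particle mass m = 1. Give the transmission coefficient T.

E < U: inside the barrier ψ ∝ e^{±κx} with κ = √(2m(U − E))/ℏ = 3.347.
κw = 2.159, sinh(κw) = 4.272.
Matching ψ, ψ′ at both faces gives T = [1 + U² sinh²(κw) / (4E(U − E))]⁻¹ = 1/19.51 = 0.0512.

T = 0.0512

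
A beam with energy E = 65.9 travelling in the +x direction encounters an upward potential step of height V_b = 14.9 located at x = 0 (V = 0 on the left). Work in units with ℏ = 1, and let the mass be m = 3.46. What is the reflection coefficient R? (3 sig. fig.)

R = 0.00409

The wavenumbers are k₁ = √(2mE)/ℏ = 21.35 on the left and k₂ = √(2m(E − V_b))/ℏ = 18.79 on the right.
Matching ψ and ψ′ at x = 0 gives r = (k₁ − k₂)/(k₁ + k₂), so R = r² = 0.004095 and T = 1 − R = 0.9959.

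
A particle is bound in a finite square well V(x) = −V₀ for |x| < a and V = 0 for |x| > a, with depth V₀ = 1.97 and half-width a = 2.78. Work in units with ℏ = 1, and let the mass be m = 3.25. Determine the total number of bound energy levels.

Define the well-strength parameter z₀ = (a/ℏ)√(2mV₀) = 2.78 × √(2·3.25·1.97) = 9.948.
A new bound state (alternating even/odd) appears each time z₀ passes a multiple of π/2, so N = ⌊2z₀/π⌋ + 1 = ⌊6.333⌋ + 1 = 7.

N = 7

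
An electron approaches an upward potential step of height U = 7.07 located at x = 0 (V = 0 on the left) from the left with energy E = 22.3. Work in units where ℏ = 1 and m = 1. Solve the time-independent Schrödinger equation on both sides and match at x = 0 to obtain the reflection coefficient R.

R = 0.00903

On each side the TISE gives plane waves with k = √(2m(E − V))/ℏ: k₁ = √(2·1·22.3) = 6.678, k₂ = √(2·1·15.23) = 5.519.
Continuity of ψ and ψ′ at the step yields the reflection amplitude r = (k₁ − k₂)/(k₁ + k₂) = 0.09504; thus R = |r|² = 0.009033, T = 0.9910.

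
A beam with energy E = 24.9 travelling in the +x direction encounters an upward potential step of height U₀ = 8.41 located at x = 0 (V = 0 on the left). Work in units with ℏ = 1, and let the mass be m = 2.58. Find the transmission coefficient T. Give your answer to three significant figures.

T = 0.989

The wavenumbers are k₁ = √(2mE)/ℏ = 11.34 on the left and k₂ = √(2m(E − U₀))/ℏ = 9.224 on the right.
Continuity of ψ and ψ′ at the step yields the reflection amplitude r = (k₁ − k₂)/(k₁ + k₂) = 0.1027; thus R = |r|² = 0.01054, T = 0.9895.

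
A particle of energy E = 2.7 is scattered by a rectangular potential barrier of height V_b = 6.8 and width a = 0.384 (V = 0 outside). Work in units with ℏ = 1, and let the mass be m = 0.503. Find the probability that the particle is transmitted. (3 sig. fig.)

Since E < V_b the interior solution is evanescent with decay constant κ = √(2m(V_b − E))/ℏ = 2.031.
κa = 0.7799, sinh(κa) = 0.8614.
Matching ψ, ψ′ at both faces gives T = [1 + V_b² sinh²(κa) / (4E(V_b − E))]⁻¹ = 1/1.775 = 0.563.

T = 0.563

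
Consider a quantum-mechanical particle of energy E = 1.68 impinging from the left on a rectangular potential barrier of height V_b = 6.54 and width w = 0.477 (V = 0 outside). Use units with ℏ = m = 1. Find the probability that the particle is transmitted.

Since E < V_b the interior solution is evanescent with decay constant κ = √(2m(V_b − E))/ℏ = 3.118.
κw = 1.487, sinh(κw) = 2.099.
The exact tunnelling result is T⁻¹ = 1 + V_b² sinh²(κw) / [4E(V_b − E)] = 6.771, so T = 0.148.

T = 0.148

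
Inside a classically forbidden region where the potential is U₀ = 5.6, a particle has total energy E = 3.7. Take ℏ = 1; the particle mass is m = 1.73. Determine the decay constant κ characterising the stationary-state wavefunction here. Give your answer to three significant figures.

κ = 2.56

Since E < U₀ the TISE in this region is ψ'' = κ²ψ with κ = √(2m(U₀ − E))/ℏ.
κ = √(2 × 1.73 × 1.9) = 2.564.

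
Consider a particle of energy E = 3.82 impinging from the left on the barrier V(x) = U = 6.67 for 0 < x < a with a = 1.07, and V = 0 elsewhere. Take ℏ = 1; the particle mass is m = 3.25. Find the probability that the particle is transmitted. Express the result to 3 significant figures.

T = 0.000391

E < U: inside the barrier ψ ∝ e^{±κx} with κ = √(2m(U − E))/ℏ = 4.304.
κa = 4.605, sinh(κa) = 50.00.
The exact tunnelling result is T⁻¹ = 1 + U² sinh²(κa) / [4E(U − E)] = 2555, so T = 0.000391.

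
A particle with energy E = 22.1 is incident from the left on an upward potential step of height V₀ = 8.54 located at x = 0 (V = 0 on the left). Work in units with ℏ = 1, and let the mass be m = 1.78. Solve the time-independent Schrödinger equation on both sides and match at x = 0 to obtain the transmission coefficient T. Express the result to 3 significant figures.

T = 0.985

On each side the TISE gives plane waves with k = √(2m(E − V))/ℏ: k₁ = √(2·1.78·22.1) = 8.870, k₂ = √(2·1.78·13.56) = 6.948.
Continuity of ψ and ψ′ at the step yields the reflection amplitude r = (k₁ − k₂)/(k₁ + k₂) = 0.1215; thus R = |r|² = 0.01476, T = 0.9852.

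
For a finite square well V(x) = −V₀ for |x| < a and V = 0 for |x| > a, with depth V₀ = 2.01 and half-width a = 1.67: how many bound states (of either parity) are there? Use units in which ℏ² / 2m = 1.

Define the well-strength parameter z₀ = (a/ℏ)√(2mV₀) = 1.67 × √(2·0.5·2.01) = 2.368.
The even/odd transcendental equations gain one root per π/2 in z₀, giving N = 1 + ⌊2z₀/π⌋ = 1 + ⌊1.507⌋ = 2.

N = 2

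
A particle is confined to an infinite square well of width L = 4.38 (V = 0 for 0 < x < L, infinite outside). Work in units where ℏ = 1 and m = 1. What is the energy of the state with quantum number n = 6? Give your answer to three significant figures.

The infinite-well eigenfunctions ψ_n = √(2/L) sin(nπx/L) vanish at both walls, giving E_n = n²π²ℏ²/(2mL²).
E_6 = 6² × π² / (2 × 1 × 4.38²) = 9.260.

E = 9.26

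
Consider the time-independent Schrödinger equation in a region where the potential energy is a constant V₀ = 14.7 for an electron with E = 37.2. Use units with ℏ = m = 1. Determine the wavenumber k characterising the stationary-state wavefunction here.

k = 6.71

With E > V₀ the solution is oscillatory, ψ ∝ e^{±ikx} with k = √(2m(E − V₀))/ℏ.
k = √(2 × 1 × 22.5) = 6.708.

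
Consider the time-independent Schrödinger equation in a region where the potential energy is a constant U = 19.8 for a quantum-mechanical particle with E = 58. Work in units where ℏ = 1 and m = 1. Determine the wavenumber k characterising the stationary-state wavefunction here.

k = 8.74

With E > U the solution is oscillatory, ψ ∝ e^{±ikx} with k = √(2m(E − U))/ℏ.
k = √(2 × 1 × 38.2) = 8.741.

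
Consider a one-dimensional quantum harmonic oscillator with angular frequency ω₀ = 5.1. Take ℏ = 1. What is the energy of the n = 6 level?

The oscillator eigenvalues are E_n = ℏω₀(n + ½), so E_6 = 5.1 × 6.5 = 33.15.

E = 33.2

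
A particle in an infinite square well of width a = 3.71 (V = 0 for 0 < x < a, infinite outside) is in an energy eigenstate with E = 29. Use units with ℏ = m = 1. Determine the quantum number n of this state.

For an infinite well E_n = n²π²ℏ²/(2ma²), so n = (a/πℏ)√(2mE).
n = (3.71/π) × √(2 × 1 × 29) = 8.994 → n = 9.

n = 9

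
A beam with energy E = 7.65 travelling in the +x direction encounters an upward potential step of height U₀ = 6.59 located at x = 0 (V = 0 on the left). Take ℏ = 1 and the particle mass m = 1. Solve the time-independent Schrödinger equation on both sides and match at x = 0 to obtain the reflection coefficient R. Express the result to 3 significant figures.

On each side the TISE gives plane waves with k = √(2m(E − V))/ℏ: k₁ = √(2·1·7.65) = 3.912, k₂ = √(2·1·1.06) = 1.456.
Matching ψ and ψ′ at x = 0 gives r = (k₁ − k₂)/(k₁ + k₂), so R = r² = 0.2093 and T = 1 − R = 0.7907.

R = 0.209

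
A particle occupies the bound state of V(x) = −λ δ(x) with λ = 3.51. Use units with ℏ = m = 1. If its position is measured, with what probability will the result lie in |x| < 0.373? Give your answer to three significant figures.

P = 0.927

The normalised bound state is ψ = √κ e^{−κ|x|} with κ = mλ/ℏ² = 3.510.
P(|x| < d) = ∫_{−d}^{d} κ e^{−2κ|x|} dx = 1 − e^{−2κd} = 1 − e^{−2.618} = 0.9271.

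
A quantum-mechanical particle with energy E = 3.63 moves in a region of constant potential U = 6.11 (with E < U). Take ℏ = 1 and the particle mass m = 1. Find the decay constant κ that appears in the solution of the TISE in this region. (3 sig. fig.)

κ = 2.23

Since E < U the TISE in this region is ψ'' = κ²ψ with κ = √(2m(U − E))/ℏ.
κ = √(2 × 1 × 2.48) = 2.227.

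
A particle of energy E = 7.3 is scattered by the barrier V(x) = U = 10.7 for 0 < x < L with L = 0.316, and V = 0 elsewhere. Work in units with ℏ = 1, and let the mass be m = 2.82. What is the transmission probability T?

Since E < U the interior solution is evanescent with decay constant κ = √(2m(U − E))/ℏ = 4.379.
κL = 1.384, sinh(κL) = 1.870.
Matching ψ, ψ′ at both faces gives T = [1 + U² sinh²(κL) / (4E(U − E))]⁻¹ = 1/5.031 = 0.199.

T = 0.199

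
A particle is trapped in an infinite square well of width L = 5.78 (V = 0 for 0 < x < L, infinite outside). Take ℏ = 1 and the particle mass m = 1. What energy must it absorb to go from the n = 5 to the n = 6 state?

E_n = n²π²ℏ²/(2mL²), so ΔE = (6² − 5²) π²ℏ²/(2mL²).
ΔE = 11 × π² / (2 × 1 × 5.78²) = 1.625.

ΔE = 1.62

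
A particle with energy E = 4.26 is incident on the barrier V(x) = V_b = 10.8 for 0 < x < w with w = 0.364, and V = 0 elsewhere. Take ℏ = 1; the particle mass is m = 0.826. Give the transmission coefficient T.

T = 0.297

Since E < V_b the interior solution is evanescent with decay constant κ = √(2m(V_b − E))/ℏ = 3.287.
κw = 1.196, sinh(κw) = 1.503.
Matching ψ, ψ′ at both faces gives T = [1 + V_b² sinh²(κw) / (4E(V_b − E))]⁻¹ = 1/3.365 = 0.297.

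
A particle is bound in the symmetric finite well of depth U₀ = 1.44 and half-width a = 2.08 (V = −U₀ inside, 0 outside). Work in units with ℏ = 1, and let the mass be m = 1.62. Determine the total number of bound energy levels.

The dimensionless depth is z₀ = a√(2mU₀)/ℏ = 2.08 × √(4.666) = 4.493.
A new bound state (alternating even/odd) appears each time z₀ passes a multiple of π/2, so N = ⌊2z₀/π⌋ + 1 = ⌊2.860⌋ + 1 = 3.

N = 3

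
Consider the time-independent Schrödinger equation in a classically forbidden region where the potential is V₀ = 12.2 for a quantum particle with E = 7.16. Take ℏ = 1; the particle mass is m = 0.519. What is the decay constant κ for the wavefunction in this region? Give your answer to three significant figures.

κ = 2.29

Since E < V₀ the TISE in this region is ψ'' = κ²ψ with κ = √(2m(V₀ − E))/ℏ.
κ = √(2 × 0.519 × 5.04) = 2.287.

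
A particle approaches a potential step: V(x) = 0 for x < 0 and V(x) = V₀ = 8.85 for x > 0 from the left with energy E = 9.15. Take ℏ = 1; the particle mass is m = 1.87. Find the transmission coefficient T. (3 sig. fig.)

The wavenumbers are k₁ = √(2mE)/ℏ = 5.850 on the left and k₂ = √(2m(E − V₀))/ℏ = 1.059 on the right.
Matching ψ and ψ′ at x = 0 gives r = (k₁ − k₂)/(k₁ + k₂), so R = r² = 0.4808 and T = 1 − R = 0.5192.

T = 0.519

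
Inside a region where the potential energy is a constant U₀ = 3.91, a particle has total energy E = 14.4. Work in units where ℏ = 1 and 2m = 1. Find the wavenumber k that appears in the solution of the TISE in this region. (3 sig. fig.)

With E > U₀ the solution is oscillatory, ψ ∝ e^{±ikx} with k = √(2m(E − U₀))/ℏ.
k = √(2 × 0.5 × 10.49) = 3.239.

k = 3.24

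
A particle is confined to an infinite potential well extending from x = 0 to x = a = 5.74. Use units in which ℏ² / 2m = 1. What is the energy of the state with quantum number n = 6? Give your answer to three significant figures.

E = 10.8

Requiring ψ(0) = ψ(a) = 0 quantises k = nπ/a, hence E_n = ℏ²k²/2m = n²π²ℏ²/(2ma²).
E_6 = 6² × π² / (2 × 0.5 × 5.74²) = 10.78.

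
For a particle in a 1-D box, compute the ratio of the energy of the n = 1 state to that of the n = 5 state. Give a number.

0.04

Since E_n ∝ n², the ratio is (1/5)² = 0.04.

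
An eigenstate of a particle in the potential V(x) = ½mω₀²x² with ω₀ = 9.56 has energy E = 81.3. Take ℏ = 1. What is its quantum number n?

n = 8

Invert E_n = (n + ½)ℏω₀: n = E/ℏω₀ − ½ = 8.004, so n = 8.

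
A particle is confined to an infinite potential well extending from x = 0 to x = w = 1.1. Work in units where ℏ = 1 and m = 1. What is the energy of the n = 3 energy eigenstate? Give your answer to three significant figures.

Requiring ψ(0) = ψ(w) = 0 quantises k = nπ/w, hence E_n = ℏ²k²/2m = n²π²ℏ²/(2mw²).
E_3 = 3² × π² / (2 × 1 × 1.1²) = 36.71.

E = 36.7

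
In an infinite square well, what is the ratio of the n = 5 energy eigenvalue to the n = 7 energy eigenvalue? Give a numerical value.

E_n = n²π²ℏ²/(2mL²) so the ratio is n₂²/n₁² = 25/49 = 0.510204.

0.510204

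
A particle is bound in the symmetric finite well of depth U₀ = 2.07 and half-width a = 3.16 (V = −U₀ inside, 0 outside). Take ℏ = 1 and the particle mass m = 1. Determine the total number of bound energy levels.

N = 5

The dimensionless depth is z₀ = a√(2mU₀)/ℏ = 3.16 × √(4.140) = 6.430.
The even/odd transcendental equations gain one root per π/2 in z₀, giving N = 1 + ⌊2z₀/π⌋ = 1 + ⌊4.093⌋ = 5.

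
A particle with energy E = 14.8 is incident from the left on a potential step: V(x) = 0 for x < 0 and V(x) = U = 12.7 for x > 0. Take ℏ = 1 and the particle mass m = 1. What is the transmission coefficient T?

On each side the TISE gives plane waves with k = √(2m(E − V))/ℏ: k₁ = √(2·1·14.8) = 5.441, k₂ = √(2·1·2.1) = 2.049.
Matching ψ and ψ′ at x = 0 gives r = (k₁ − k₂)/(k₁ + k₂), so R = r² = 0.2050 and T = 1 − R = 0.7950.

T = 0.795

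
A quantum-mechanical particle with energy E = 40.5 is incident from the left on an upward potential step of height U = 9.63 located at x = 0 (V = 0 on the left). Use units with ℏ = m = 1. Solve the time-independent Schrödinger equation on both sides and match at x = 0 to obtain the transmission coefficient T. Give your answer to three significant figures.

On each side the TISE gives plane waves with k = √(2m(E − V))/ℏ: k₁ = √(2·1·40.5) = 9.000, k₂ = √(2·1·30.87) = 7.857.
Continuity of ψ and ψ′ at the step yields the reflection amplitude r = (k₁ − k₂)/(k₁ + k₂) = 0.06778; thus R = |r|² = 0.004593, T = 0.9954.

T = 0.995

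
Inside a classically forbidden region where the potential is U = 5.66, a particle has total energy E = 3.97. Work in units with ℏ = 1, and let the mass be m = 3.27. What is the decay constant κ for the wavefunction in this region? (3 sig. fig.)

κ = 3.32

Since E < U the TISE in this region is ψ'' = κ²ψ with κ = √(2m(U − E))/ℏ.
κ = √(2 × 3.27 × 1.69) = 3.325.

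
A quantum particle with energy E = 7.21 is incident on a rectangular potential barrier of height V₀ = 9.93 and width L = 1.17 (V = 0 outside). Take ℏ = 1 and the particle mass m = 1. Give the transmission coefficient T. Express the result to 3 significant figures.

E < V₀: inside the barrier ψ ∝ e^{±κx} with κ = √(2m(V₀ − E))/ℏ = 2.332.
κL = 2.729, sinh(κL) = 7.625.
The exact tunnelling result is T⁻¹ = 1 + V₀² sinh²(κL) / [4E(V₀ − E)] = 74.09, so T = 0.0135.

T = 0.0135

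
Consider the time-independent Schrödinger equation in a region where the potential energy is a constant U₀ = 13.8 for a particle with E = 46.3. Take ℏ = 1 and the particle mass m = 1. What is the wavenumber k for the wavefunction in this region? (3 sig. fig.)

k = 8.06

With E > U₀ the solution is oscillatory, ψ ∝ e^{±ikx} with k = √(2m(E − U₀))/ℏ.
k = √(2 × 1 × 32.5) = 8.062.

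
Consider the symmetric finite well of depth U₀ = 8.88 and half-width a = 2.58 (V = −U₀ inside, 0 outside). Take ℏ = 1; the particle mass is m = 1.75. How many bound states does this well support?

Define the well-strength parameter z₀ = (a/ℏ)√(2mU₀) = 2.58 × √(2·1.75·8.88) = 14.38.
A new bound state (alternating even/odd) appears each time z₀ passes a multiple of π/2, so N = ⌊2z₀/π⌋ + 1 = ⌊9.157⌋ + 1 = 10.

N = 10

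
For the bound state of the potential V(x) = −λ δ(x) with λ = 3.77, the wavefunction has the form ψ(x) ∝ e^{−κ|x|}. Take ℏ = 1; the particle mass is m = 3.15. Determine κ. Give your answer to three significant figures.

κ = 11.9

Integrating the TISE across x = 0 gives the cusp condition ψ'(0⁺) − ψ'(0⁻) = −(2mλ/ℏ²)ψ(0).
With ψ ∝ e^{−κ|x|} this yields −2κ = −2mλ/ℏ², so κ = mλ/ℏ² = 11.88.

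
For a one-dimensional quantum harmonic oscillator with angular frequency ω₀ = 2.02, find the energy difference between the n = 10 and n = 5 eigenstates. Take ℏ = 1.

ΔE = 10.1

E_n = ℏω₀(n + ½), so ΔE = (10 − 5) ℏω₀ = 5 × 2.02 = 10.10.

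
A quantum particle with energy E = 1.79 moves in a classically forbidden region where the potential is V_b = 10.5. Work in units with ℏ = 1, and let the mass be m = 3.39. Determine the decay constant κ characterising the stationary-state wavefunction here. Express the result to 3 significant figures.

κ = 7.68

Since E < V_b the TISE in this region is ψ'' = κ²ψ with κ = √(2m(V_b − E))/ℏ.
κ = √(2 × 3.39 × 8.71) = 7.685.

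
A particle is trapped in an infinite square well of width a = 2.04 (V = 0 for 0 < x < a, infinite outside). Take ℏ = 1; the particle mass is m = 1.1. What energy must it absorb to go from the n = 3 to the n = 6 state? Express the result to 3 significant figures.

E_n = n²π²ℏ²/(2ma²), so ΔE = (6² − 3²) π²ℏ²/(2ma²).
ΔE = 27 × π² / (2 × 1.1 × 2.04²) = 29.11.

ΔE = 29.1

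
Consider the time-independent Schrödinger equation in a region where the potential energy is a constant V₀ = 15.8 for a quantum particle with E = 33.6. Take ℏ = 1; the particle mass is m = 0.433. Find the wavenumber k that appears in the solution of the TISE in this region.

With E > V₀ the solution is oscillatory, ψ ∝ e^{±ikx} with k = √(2m(E − V₀))/ℏ.
k = √(2 × 0.433 × 17.8) = 3.926.

k = 3.93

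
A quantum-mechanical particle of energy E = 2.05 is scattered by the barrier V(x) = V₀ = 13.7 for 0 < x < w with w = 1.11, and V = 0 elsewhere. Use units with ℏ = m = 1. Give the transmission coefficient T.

T = 0.0000452

Since E < V₀ the interior solution is evanescent with decay constant κ = √(2m(V₀ − E))/ℏ = 4.827.
κw = 5.358, sinh(κw) = 106.1.
Matching ψ, ψ′ at both faces gives T = [1 + V₀² sinh²(κw) / (4E(V₀ − E))]⁻¹ = 1/22140 = 0.0000452.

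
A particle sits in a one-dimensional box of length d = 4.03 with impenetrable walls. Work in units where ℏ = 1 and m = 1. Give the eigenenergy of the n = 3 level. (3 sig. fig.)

E = 2.73

Requiring ψ(0) = ψ(d) = 0 quantises k = nπ/d, hence E_n = ℏ²k²/2m = n²π²ℏ²/(2md²).
E_3 = 3² × π² / (2 × 1 × 4.03²) = 2.735.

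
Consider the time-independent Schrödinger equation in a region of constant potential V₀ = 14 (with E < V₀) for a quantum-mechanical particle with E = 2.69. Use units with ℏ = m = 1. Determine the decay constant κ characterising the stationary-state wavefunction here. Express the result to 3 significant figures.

κ = 4.76

Since E < V₀ the TISE in this region is ψ'' = κ²ψ with κ = √(2m(V₀ − E))/ℏ.
κ = √(2 × 1 × 11.31) = 4.756.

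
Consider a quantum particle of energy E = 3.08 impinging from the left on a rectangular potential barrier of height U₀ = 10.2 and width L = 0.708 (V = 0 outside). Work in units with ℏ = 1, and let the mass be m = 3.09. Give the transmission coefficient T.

Since E < U₀ the interior solution is evanescent with decay constant κ = √(2m(U₀ − E))/ℏ = 6.633.
κL = 4.696, sinh(κL) = 54.77.
Matching ψ, ψ′ at both faces gives T = [1 + U₀² sinh²(κL) / (4E(U₀ − E))]⁻¹ = 1/3559 = 0.000281.

T = 0.000281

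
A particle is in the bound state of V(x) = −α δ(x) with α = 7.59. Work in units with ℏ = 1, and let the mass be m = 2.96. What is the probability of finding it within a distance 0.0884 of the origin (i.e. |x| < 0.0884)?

The normalised bound state is ψ = √κ e^{−κ|x|} with κ = mα/ℏ² = 22.47.
P(|x| < d) = ∫_{−d}^{d} κ e^{−2κ|x|} dx = 1 − e^{−2κd} = 1 − e^{−3.972} = 0.9812.

P = 0.981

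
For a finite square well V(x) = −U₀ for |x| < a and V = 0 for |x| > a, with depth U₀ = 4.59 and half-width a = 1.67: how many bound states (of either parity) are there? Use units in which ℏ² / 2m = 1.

The dimensionless depth is z₀ = a√(2mU₀)/ℏ = 1.67 × √(4.590) = 3.578.
A new bound state (alternating even/odd) appears each time z₀ passes a multiple of π/2, so N = ⌊2z₀/π⌋ + 1 = ⌊2.278⌋ + 1 = 3.

N = 3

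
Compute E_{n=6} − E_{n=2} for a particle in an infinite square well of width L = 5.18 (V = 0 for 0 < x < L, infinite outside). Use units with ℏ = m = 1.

ΔE = 5.89

E_n = n²π²ℏ²/(2mL²), so ΔE = (6² − 2²) π²ℏ²/(2mL²).
ΔE = 32 × π² / (2 × 1 × 5.18²) = 5.885.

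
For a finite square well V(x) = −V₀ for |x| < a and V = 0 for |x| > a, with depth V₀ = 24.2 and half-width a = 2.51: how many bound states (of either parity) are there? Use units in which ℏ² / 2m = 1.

The dimensionless depth is z₀ = a√(2mV₀)/ℏ = 2.51 × √(24.20) = 12.35.
The even/odd transcendental equations gain one root per π/2 in z₀, giving N = 1 + ⌊2z₀/π⌋ = 1 + ⌊7.861⌋ = 8.

N = 8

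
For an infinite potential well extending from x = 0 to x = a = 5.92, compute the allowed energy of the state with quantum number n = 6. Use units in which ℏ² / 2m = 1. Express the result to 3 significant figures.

E = 10.1

Requiring ψ(0) = ψ(a) = 0 quantises k = nπ/a, hence E_n = ℏ²k²/2m = n²π²ℏ²/(2ma²).
E_6 = 6² × π² / (2 × 0.5 × 5.92²) = 10.14.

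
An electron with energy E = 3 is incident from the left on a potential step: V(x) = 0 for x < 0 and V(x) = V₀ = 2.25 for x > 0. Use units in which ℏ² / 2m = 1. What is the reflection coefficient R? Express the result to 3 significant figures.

The wavenumbers are k₁ = √(2mE)/ℏ = 1.732 on the left and k₂ = √(2m(E − V₀))/ℏ = 0.8660 on the right.
Matching ψ and ψ′ at x = 0 gives r = (k₁ − k₂)/(k₁ + k₂), so R = r² = 0.1111 and T = 1 − R = 0.8889.

R = 0.111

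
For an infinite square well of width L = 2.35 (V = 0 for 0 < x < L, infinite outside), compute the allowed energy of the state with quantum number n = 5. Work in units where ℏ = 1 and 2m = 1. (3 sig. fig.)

E = 44.7

Requiring ψ(0) = ψ(L) = 0 quantises k = nπ/L, hence E_n = ℏ²k²/2m = n²π²ℏ²/(2mL²).
E_5 = 5² × π² / (2 × 0.5 × 2.35²) = 44.68.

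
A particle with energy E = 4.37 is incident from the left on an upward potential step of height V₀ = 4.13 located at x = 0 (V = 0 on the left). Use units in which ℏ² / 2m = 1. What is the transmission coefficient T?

The wavenumbers are k₁ = √(2mE)/ℏ = 2.090 on the left and k₂ = √(2m(E − V₀))/ℏ = 0.4899 on the right.
Matching ψ and ψ′ at x = 0 gives r = (k₁ − k₂)/(k₁ + k₂), so R = r² = 0.3848 and T = 1 − R = 0.6152.

T = 0.615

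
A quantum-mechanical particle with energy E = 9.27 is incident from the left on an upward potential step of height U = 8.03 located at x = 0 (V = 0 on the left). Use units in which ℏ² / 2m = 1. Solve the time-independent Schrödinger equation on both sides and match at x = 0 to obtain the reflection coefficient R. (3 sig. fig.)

The wavenumbers are k₁ = √(2mE)/ℏ = 3.045 on the left and k₂ = √(2m(E − U))/ℏ = 1.114 on the right.
Matching ψ and ψ′ at x = 0 gives r = (k₁ − k₂)/(k₁ + k₂), so R = r² = 0.2157 and T = 1 − R = 0.7843.

R = 0.216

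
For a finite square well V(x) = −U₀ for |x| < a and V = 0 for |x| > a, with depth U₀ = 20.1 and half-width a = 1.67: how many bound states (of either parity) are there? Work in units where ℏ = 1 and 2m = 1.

N = 5

Define the well-strength parameter z₀ = (a/ℏ)√(2mU₀) = 1.67 × √(2·0.5·20.1) = 7.487.
A new bound state (alternating even/odd) appears each time z₀ passes a multiple of π/2, so N = ⌊2z₀/π⌋ + 1 = ⌊4.766⌋ + 1 = 5.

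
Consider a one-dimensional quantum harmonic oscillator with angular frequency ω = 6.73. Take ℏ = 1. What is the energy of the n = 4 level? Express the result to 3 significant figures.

E = 30.3

Using E_n = (n + ½)ℏω: E_4 = 4.5 × 6.73 = 30.29.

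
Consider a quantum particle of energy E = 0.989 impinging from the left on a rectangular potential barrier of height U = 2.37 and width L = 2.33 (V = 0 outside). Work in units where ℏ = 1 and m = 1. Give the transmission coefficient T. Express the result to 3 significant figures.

T = 0.00168

Since E < U the interior solution is evanescent with decay constant κ = √(2m(U − E))/ℏ = 1.662.
κL = 3.872, sinh(κL) = 24.02.
The exact tunnelling result is T⁻¹ = 1 + U² sinh²(κL) / [4E(U − E)] = 594.0, so T = 0.00168.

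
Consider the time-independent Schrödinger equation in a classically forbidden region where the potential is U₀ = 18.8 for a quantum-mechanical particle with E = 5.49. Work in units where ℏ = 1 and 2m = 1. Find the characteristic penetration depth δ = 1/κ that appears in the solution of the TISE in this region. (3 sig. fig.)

Since E < U₀ the TISE in this region is ψ'' = κ²ψ with κ = √(2m(U₀ − E))/ℏ.
κ = √(2 × 0.5 × 13.31) = 3.648. The penetration depth is δ = 1/κ = 0.274.

δ = 0.274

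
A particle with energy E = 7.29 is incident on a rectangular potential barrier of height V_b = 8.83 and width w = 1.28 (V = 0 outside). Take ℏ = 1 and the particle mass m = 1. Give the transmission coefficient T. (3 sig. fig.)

Since E < V_b the interior solution is evanescent with decay constant κ = √(2m(V_b − E))/ℏ = 1.755.
κw = 2.246, sinh(κw) = 4.674.
Matching ψ, ψ′ at both faces gives T = [1 + V_b² sinh²(κw) / (4E(V_b − E))]⁻¹ = 1/38.93 = 0.0257.

T = 0.0257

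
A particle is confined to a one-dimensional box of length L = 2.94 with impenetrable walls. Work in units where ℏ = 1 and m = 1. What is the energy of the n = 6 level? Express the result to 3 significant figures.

E = 20.6

Requiring ψ(0) = ψ(L) = 0 quantises k = nπ/L, hence E_n = ℏ²k²/2m = n²π²ℏ²/(2mL²).
E_6 = 6² × π² / (2 × 1 × 2.94²) = 20.55.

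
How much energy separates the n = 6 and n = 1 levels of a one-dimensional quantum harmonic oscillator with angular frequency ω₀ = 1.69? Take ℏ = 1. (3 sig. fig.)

E_n = ℏω₀(n + ½), so ΔE = (6 − 1) ℏω₀ = 5 × 1.69 = 8.450.

ΔE = 8.45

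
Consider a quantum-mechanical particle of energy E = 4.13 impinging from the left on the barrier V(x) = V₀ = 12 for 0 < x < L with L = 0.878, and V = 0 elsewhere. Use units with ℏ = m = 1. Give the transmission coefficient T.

T = 0.00340

E < V₀: inside the barrier ψ ∝ e^{±κx} with κ = √(2m(V₀ − E))/ℏ = 3.967.
κL = 3.483, sinh(κL) = 16.27.
The exact tunnelling result is T⁻¹ = 1 + V₀² sinh²(κL) / [4E(V₀ − E)] = 294.2, so T = 0.00340.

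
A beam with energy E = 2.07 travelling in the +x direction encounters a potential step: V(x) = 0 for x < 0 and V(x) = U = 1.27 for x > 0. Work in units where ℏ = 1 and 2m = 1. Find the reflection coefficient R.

R = 0.0544

The wavenumbers are k₁ = √(2mE)/ℏ = 1.439 on the left and k₂ = √(2m(E − U))/ℏ = 0.8944 on the right.
Matching ψ and ψ′ at x = 0 gives r = (k₁ − k₂)/(k₁ + k₂), so R = r² = 0.05443 and T = 1 − R = 0.9456.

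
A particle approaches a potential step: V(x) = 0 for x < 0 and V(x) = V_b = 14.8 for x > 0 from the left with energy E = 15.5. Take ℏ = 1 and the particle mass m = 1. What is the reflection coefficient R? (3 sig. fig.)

R = 0.422

The wavenumbers are k₁ = √(2mE)/ℏ = 5.568 on the left and k₂ = √(2m(E − V_b))/ℏ = 1.183 on the right.
Matching ψ and ψ′ at x = 0 gives r = (k₁ − k₂)/(k₁ + k₂), so R = r² = 0.4218 and T = 1 − R = 0.5782.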